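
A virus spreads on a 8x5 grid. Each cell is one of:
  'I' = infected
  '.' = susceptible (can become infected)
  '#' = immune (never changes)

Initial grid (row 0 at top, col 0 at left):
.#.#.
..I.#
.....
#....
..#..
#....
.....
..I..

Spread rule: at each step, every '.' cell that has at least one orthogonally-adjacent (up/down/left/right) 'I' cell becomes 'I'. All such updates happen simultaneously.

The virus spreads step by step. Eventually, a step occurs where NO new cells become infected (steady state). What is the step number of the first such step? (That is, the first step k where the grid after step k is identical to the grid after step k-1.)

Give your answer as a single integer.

Step 0 (initial): 2 infected
Step 1: +7 new -> 9 infected
Step 2: +9 new -> 18 infected
Step 3: +9 new -> 27 infected
Step 4: +4 new -> 31 infected
Step 5: +2 new -> 33 infected
Step 6: +0 new -> 33 infected

Answer: 6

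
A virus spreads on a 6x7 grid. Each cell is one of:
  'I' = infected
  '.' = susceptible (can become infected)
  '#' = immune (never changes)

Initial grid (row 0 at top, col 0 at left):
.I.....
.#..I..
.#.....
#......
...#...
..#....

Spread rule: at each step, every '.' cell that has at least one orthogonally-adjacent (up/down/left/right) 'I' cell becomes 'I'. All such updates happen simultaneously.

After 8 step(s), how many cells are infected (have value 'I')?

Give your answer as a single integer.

Step 0 (initial): 2 infected
Step 1: +6 new -> 8 infected
Step 2: +8 new -> 16 infected
Step 3: +7 new -> 23 infected
Step 4: +4 new -> 27 infected
Step 5: +5 new -> 32 infected
Step 6: +2 new -> 34 infected
Step 7: +2 new -> 36 infected
Step 8: +1 new -> 37 infected

Answer: 37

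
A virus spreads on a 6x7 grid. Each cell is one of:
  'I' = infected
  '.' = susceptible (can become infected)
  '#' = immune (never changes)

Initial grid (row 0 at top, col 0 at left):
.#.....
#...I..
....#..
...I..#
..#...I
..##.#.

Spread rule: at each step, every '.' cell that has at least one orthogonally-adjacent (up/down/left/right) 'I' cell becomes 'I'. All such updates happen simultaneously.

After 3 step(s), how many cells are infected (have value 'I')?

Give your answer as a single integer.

Answer: 29

Derivation:
Step 0 (initial): 3 infected
Step 1: +9 new -> 12 infected
Step 2: +9 new -> 21 infected
Step 3: +8 new -> 29 infected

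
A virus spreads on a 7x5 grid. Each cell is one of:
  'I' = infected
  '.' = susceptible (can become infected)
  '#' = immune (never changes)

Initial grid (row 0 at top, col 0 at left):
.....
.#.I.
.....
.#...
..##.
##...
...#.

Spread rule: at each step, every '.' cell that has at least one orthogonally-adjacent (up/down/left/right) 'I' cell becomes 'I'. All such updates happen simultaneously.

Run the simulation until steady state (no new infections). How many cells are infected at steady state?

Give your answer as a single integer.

Step 0 (initial): 1 infected
Step 1: +4 new -> 5 infected
Step 2: +5 new -> 10 infected
Step 3: +4 new -> 14 infected
Step 4: +3 new -> 17 infected
Step 5: +3 new -> 20 infected
Step 6: +3 new -> 23 infected
Step 7: +2 new -> 25 infected
Step 8: +1 new -> 26 infected
Step 9: +1 new -> 27 infected
Step 10: +1 new -> 28 infected
Step 11: +0 new -> 28 infected

Answer: 28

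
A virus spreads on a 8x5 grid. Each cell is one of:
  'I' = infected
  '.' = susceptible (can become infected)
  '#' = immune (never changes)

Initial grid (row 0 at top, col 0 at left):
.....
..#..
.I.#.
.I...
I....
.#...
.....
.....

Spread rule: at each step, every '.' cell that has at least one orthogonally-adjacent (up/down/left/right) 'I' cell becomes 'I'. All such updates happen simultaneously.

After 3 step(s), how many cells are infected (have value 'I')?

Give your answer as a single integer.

Answer: 22

Derivation:
Step 0 (initial): 3 infected
Step 1: +7 new -> 10 infected
Step 2: +5 new -> 15 infected
Step 3: +7 new -> 22 infected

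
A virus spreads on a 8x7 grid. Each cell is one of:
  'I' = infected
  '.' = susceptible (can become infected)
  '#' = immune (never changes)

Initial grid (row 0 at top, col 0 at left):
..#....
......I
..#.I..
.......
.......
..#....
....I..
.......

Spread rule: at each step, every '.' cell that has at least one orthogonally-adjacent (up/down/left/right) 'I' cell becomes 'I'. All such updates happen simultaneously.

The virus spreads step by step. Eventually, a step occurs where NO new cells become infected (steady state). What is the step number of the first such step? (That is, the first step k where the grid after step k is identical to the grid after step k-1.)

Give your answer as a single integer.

Step 0 (initial): 3 infected
Step 1: +11 new -> 14 infected
Step 2: +13 new -> 27 infected
Step 3: +10 new -> 37 infected
Step 4: +6 new -> 43 infected
Step 5: +7 new -> 50 infected
Step 6: +3 new -> 53 infected
Step 7: +0 new -> 53 infected

Answer: 7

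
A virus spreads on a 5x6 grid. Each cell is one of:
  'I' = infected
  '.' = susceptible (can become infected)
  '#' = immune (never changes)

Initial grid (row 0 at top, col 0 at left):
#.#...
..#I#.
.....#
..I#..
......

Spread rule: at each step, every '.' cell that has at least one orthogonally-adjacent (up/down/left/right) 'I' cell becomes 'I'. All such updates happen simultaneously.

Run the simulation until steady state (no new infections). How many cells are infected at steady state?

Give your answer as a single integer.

Answer: 24

Derivation:
Step 0 (initial): 2 infected
Step 1: +5 new -> 7 infected
Step 2: +6 new -> 13 infected
Step 3: +6 new -> 19 infected
Step 4: +5 new -> 24 infected
Step 5: +0 new -> 24 infected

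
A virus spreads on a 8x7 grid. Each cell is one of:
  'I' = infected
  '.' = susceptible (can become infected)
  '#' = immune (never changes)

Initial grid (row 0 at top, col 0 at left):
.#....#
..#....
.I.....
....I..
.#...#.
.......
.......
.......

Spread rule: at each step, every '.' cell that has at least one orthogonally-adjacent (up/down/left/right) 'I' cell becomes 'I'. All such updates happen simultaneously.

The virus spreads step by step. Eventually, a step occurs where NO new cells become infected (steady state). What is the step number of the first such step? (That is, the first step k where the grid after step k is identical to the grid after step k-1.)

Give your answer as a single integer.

Answer: 8

Derivation:
Step 0 (initial): 2 infected
Step 1: +8 new -> 10 infected
Step 2: +9 new -> 19 infected
Step 3: +11 new -> 30 infected
Step 4: +9 new -> 39 infected
Step 5: +7 new -> 46 infected
Step 6: +4 new -> 50 infected
Step 7: +1 new -> 51 infected
Step 8: +0 new -> 51 infected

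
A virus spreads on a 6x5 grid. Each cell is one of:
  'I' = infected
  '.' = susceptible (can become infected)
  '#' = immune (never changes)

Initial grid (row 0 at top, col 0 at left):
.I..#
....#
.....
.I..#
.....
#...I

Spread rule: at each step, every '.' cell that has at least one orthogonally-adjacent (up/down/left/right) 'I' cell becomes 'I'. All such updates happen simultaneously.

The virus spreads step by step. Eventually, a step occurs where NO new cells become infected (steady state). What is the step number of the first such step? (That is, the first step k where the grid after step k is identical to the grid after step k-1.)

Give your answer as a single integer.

Step 0 (initial): 3 infected
Step 1: +9 new -> 12 infected
Step 2: +11 new -> 23 infected
Step 3: +2 new -> 25 infected
Step 4: +1 new -> 26 infected
Step 5: +0 new -> 26 infected

Answer: 5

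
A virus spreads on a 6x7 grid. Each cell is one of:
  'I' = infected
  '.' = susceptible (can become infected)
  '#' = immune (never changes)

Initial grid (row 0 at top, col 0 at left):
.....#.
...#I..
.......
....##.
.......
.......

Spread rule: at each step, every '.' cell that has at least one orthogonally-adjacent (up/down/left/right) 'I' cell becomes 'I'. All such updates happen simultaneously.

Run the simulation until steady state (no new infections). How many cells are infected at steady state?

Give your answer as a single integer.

Answer: 38

Derivation:
Step 0 (initial): 1 infected
Step 1: +3 new -> 4 infected
Step 2: +4 new -> 8 infected
Step 3: +5 new -> 13 infected
Step 4: +6 new -> 19 infected
Step 5: +8 new -> 27 infected
Step 6: +7 new -> 34 infected
Step 7: +3 new -> 37 infected
Step 8: +1 new -> 38 infected
Step 9: +0 new -> 38 infected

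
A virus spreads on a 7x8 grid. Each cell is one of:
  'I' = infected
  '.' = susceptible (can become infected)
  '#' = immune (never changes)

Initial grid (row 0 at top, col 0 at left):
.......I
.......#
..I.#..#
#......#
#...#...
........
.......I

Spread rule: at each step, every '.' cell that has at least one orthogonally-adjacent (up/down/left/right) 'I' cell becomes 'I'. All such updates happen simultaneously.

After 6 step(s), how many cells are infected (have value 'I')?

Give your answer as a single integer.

Step 0 (initial): 3 infected
Step 1: +7 new -> 10 infected
Step 2: +12 new -> 22 infected
Step 3: +14 new -> 36 infected
Step 4: +10 new -> 46 infected
Step 5: +2 new -> 48 infected
Step 6: +1 new -> 49 infected

Answer: 49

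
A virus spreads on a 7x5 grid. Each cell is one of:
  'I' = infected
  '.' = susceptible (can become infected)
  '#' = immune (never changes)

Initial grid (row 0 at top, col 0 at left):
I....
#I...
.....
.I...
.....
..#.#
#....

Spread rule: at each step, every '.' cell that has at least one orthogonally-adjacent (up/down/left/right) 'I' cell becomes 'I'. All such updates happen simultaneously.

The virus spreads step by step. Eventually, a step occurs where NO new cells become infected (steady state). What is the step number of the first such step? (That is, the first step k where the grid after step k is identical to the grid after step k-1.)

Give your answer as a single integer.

Answer: 7

Derivation:
Step 0 (initial): 3 infected
Step 1: +6 new -> 9 infected
Step 2: +8 new -> 17 infected
Step 3: +7 new -> 24 infected
Step 4: +5 new -> 29 infected
Step 5: +1 new -> 30 infected
Step 6: +1 new -> 31 infected
Step 7: +0 new -> 31 infected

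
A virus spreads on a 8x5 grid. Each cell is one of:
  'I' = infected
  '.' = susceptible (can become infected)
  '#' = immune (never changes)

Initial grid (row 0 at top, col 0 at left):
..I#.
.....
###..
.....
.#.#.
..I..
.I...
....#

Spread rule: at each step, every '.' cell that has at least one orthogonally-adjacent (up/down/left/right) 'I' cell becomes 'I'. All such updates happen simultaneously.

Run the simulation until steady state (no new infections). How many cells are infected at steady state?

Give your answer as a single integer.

Step 0 (initial): 3 infected
Step 1: +8 new -> 11 infected
Step 2: +9 new -> 20 infected
Step 3: +9 new -> 29 infected
Step 4: +4 new -> 33 infected
Step 5: +0 new -> 33 infected

Answer: 33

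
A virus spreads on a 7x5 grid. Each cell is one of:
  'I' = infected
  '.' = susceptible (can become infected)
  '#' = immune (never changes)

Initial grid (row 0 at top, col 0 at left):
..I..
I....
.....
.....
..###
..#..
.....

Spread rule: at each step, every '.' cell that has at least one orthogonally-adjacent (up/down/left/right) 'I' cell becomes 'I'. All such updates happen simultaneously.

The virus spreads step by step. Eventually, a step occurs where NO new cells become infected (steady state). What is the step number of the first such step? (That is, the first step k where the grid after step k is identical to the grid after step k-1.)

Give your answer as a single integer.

Step 0 (initial): 2 infected
Step 1: +6 new -> 8 infected
Step 2: +5 new -> 13 infected
Step 3: +5 new -> 18 infected
Step 4: +4 new -> 22 infected
Step 5: +3 new -> 25 infected
Step 6: +1 new -> 26 infected
Step 7: +1 new -> 27 infected
Step 8: +1 new -> 28 infected
Step 9: +2 new -> 30 infected
Step 10: +1 new -> 31 infected
Step 11: +0 new -> 31 infected

Answer: 11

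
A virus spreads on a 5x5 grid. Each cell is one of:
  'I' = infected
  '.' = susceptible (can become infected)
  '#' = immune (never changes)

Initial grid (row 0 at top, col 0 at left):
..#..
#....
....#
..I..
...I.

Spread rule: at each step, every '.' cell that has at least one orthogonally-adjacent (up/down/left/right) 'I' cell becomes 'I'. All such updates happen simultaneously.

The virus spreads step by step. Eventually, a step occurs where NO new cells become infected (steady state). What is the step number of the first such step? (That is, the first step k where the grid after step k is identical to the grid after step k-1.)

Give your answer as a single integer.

Answer: 6

Derivation:
Step 0 (initial): 2 infected
Step 1: +5 new -> 7 infected
Step 2: +6 new -> 13 infected
Step 3: +4 new -> 17 infected
Step 4: +3 new -> 20 infected
Step 5: +2 new -> 22 infected
Step 6: +0 new -> 22 infected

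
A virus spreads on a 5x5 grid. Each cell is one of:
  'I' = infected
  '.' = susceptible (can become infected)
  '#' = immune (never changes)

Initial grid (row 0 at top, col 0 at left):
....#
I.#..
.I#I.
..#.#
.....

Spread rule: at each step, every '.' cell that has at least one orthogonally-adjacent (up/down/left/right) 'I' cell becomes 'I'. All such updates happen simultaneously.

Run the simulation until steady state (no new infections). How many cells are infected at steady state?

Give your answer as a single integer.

Answer: 20

Derivation:
Step 0 (initial): 3 infected
Step 1: +7 new -> 10 infected
Step 2: +6 new -> 16 infected
Step 3: +4 new -> 20 infected
Step 4: +0 new -> 20 infected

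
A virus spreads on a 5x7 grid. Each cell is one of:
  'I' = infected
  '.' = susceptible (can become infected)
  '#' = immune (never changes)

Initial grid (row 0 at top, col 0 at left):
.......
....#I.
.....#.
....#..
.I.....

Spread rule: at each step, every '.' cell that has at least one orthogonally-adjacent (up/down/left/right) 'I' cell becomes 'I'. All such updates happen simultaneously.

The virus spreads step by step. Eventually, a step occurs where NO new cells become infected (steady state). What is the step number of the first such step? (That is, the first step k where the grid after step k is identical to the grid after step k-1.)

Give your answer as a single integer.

Answer: 6

Derivation:
Step 0 (initial): 2 infected
Step 1: +5 new -> 7 infected
Step 2: +7 new -> 14 infected
Step 3: +7 new -> 21 infected
Step 4: +9 new -> 30 infected
Step 5: +2 new -> 32 infected
Step 6: +0 new -> 32 infected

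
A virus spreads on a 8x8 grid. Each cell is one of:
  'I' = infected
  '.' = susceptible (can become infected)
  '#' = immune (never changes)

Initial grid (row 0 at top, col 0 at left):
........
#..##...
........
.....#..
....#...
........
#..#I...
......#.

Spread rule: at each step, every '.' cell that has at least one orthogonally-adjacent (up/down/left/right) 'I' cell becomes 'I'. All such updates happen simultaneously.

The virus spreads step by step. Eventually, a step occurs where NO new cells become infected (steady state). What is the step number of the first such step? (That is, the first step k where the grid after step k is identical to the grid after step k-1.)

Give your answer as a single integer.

Step 0 (initial): 1 infected
Step 1: +3 new -> 4 infected
Step 2: +5 new -> 9 infected
Step 3: +6 new -> 15 infected
Step 4: +8 new -> 23 infected
Step 5: +9 new -> 32 infected
Step 6: +6 new -> 38 infected
Step 7: +6 new -> 44 infected
Step 8: +6 new -> 50 infected
Step 9: +4 new -> 54 infected
Step 10: +2 new -> 56 infected
Step 11: +0 new -> 56 infected

Answer: 11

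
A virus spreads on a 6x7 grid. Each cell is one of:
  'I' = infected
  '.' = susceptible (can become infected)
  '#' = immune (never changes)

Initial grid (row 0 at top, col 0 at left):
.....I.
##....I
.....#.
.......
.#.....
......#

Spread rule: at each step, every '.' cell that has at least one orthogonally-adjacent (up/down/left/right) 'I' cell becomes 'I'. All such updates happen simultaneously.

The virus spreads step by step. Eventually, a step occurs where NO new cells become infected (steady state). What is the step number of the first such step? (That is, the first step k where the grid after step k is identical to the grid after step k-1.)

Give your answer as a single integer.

Step 0 (initial): 2 infected
Step 1: +4 new -> 6 infected
Step 2: +3 new -> 9 infected
Step 3: +5 new -> 14 infected
Step 4: +5 new -> 19 infected
Step 5: +5 new -> 24 infected
Step 6: +4 new -> 28 infected
Step 7: +4 new -> 32 infected
Step 8: +2 new -> 34 infected
Step 9: +2 new -> 36 infected
Step 10: +1 new -> 37 infected
Step 11: +0 new -> 37 infected

Answer: 11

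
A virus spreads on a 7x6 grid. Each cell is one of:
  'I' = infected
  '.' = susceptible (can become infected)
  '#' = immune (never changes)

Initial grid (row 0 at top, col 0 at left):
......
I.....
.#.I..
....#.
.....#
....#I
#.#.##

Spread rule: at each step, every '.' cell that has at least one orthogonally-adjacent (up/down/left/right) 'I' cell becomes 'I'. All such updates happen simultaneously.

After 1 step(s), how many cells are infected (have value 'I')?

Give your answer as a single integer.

Step 0 (initial): 3 infected
Step 1: +7 new -> 10 infected

Answer: 10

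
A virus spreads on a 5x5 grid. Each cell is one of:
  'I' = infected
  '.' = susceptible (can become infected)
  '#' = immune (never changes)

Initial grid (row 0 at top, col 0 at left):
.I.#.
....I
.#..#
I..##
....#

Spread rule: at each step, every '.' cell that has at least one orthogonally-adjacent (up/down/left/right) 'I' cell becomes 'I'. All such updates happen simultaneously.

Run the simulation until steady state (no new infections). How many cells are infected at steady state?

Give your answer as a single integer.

Step 0 (initial): 3 infected
Step 1: +8 new -> 11 infected
Step 2: +5 new -> 16 infected
Step 3: +2 new -> 18 infected
Step 4: +1 new -> 19 infected
Step 5: +0 new -> 19 infected

Answer: 19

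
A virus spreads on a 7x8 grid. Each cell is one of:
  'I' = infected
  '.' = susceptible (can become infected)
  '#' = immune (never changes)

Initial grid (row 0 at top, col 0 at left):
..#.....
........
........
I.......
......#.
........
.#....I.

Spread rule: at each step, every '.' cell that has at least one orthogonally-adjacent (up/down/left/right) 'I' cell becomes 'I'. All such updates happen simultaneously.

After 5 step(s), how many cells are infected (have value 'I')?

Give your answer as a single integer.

Answer: 43

Derivation:
Step 0 (initial): 2 infected
Step 1: +6 new -> 8 infected
Step 2: +8 new -> 16 infected
Step 3: +11 new -> 27 infected
Step 4: +11 new -> 38 infected
Step 5: +5 new -> 43 infected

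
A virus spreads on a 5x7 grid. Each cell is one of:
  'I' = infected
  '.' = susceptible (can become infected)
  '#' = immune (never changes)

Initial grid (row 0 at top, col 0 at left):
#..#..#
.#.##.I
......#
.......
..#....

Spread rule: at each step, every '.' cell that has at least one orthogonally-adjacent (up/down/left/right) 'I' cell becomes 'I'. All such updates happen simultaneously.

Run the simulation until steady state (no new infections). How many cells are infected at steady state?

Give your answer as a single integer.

Step 0 (initial): 1 infected
Step 1: +1 new -> 2 infected
Step 2: +2 new -> 4 infected
Step 3: +3 new -> 7 infected
Step 4: +4 new -> 11 infected
Step 5: +4 new -> 15 infected
Step 6: +4 new -> 19 infected
Step 7: +3 new -> 22 infected
Step 8: +4 new -> 26 infected
Step 9: +1 new -> 27 infected
Step 10: +0 new -> 27 infected

Answer: 27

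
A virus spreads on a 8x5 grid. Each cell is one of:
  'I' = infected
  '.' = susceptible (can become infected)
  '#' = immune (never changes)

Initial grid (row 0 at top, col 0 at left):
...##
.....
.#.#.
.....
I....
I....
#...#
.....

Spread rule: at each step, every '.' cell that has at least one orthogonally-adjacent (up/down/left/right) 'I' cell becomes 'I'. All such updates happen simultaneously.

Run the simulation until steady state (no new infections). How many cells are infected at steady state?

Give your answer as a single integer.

Answer: 34

Derivation:
Step 0 (initial): 2 infected
Step 1: +3 new -> 5 infected
Step 2: +5 new -> 10 infected
Step 3: +6 new -> 16 infected
Step 4: +9 new -> 25 infected
Step 5: +4 new -> 29 infected
Step 6: +4 new -> 33 infected
Step 7: +1 new -> 34 infected
Step 8: +0 new -> 34 infected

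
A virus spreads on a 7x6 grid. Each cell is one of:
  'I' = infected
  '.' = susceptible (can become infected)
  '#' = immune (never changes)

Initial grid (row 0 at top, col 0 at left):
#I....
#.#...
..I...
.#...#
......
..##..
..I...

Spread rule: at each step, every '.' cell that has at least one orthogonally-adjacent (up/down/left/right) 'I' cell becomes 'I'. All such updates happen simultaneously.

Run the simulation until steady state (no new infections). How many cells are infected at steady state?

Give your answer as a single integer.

Step 0 (initial): 3 infected
Step 1: +7 new -> 10 infected
Step 2: +9 new -> 19 infected
Step 3: +10 new -> 29 infected
Step 4: +5 new -> 34 infected
Step 5: +1 new -> 35 infected
Step 6: +0 new -> 35 infected

Answer: 35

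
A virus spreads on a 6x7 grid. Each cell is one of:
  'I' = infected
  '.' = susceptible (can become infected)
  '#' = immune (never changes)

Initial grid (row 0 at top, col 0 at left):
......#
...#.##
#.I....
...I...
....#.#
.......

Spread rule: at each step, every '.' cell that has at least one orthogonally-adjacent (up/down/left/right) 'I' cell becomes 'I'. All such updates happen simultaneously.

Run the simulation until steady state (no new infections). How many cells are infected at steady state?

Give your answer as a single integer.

Answer: 35

Derivation:
Step 0 (initial): 2 infected
Step 1: +6 new -> 8 infected
Step 2: +7 new -> 15 infected
Step 3: +11 new -> 26 infected
Step 4: +6 new -> 32 infected
Step 5: +3 new -> 35 infected
Step 6: +0 new -> 35 infected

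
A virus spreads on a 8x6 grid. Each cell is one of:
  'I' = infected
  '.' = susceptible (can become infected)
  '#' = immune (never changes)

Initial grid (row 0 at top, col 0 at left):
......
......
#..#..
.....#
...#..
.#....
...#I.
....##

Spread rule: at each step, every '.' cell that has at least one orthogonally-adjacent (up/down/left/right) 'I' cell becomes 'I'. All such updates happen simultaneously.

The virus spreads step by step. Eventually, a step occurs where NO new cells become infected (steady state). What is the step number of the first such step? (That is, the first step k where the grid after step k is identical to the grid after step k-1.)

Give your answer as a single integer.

Answer: 11

Derivation:
Step 0 (initial): 1 infected
Step 1: +2 new -> 3 infected
Step 2: +3 new -> 6 infected
Step 3: +3 new -> 9 infected
Step 4: +4 new -> 13 infected
Step 5: +6 new -> 19 infected
Step 6: +9 new -> 28 infected
Step 7: +7 new -> 35 infected
Step 8: +2 new -> 37 infected
Step 9: +2 new -> 39 infected
Step 10: +1 new -> 40 infected
Step 11: +0 new -> 40 infected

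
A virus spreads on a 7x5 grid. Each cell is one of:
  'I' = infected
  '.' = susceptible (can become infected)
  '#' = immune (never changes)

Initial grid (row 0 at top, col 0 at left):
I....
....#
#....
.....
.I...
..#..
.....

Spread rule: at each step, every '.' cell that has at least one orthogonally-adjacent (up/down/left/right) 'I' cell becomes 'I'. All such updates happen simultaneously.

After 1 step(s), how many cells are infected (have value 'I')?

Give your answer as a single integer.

Answer: 8

Derivation:
Step 0 (initial): 2 infected
Step 1: +6 new -> 8 infected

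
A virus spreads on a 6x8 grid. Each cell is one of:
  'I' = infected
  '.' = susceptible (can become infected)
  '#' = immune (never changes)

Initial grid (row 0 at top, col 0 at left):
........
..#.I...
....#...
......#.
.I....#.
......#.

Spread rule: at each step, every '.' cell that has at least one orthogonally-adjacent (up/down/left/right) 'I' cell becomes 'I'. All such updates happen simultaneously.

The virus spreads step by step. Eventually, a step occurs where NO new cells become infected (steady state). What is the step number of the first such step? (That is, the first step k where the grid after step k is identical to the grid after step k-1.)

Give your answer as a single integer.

Step 0 (initial): 2 infected
Step 1: +7 new -> 9 infected
Step 2: +11 new -> 20 infected
Step 3: +11 new -> 31 infected
Step 4: +7 new -> 38 infected
Step 5: +3 new -> 41 infected
Step 6: +1 new -> 42 infected
Step 7: +1 new -> 43 infected
Step 8: +0 new -> 43 infected

Answer: 8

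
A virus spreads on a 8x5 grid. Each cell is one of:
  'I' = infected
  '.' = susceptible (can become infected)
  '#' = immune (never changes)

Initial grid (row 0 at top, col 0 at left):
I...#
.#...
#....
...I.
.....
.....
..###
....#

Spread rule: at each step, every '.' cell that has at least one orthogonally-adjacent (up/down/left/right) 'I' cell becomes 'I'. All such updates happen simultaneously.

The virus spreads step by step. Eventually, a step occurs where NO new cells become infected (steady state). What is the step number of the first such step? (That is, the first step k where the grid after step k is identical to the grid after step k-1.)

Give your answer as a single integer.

Answer: 9

Derivation:
Step 0 (initial): 2 infected
Step 1: +6 new -> 8 infected
Step 2: +8 new -> 16 infected
Step 3: +8 new -> 24 infected
Step 4: +2 new -> 26 infected
Step 5: +2 new -> 28 infected
Step 6: +2 new -> 30 infected
Step 7: +2 new -> 32 infected
Step 8: +1 new -> 33 infected
Step 9: +0 new -> 33 infected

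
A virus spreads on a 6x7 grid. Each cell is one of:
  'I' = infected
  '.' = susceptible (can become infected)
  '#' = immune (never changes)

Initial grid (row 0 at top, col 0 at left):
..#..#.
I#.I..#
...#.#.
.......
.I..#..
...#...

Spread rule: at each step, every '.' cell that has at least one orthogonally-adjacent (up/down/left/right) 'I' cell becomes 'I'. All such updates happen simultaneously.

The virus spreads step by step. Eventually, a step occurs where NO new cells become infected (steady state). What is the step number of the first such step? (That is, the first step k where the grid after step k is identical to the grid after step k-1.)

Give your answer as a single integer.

Step 0 (initial): 3 infected
Step 1: +9 new -> 12 infected
Step 2: +11 new -> 23 infected
Step 3: +2 new -> 25 infected
Step 4: +1 new -> 26 infected
Step 5: +2 new -> 28 infected
Step 6: +3 new -> 31 infected
Step 7: +2 new -> 33 infected
Step 8: +0 new -> 33 infected

Answer: 8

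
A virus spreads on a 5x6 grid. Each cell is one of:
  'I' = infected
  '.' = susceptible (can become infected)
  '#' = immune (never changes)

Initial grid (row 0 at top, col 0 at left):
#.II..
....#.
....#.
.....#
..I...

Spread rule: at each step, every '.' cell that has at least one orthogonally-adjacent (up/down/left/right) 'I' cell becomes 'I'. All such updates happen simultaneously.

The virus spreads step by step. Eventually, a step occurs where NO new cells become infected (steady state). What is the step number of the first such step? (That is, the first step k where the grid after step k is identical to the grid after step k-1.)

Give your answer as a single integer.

Answer: 5

Derivation:
Step 0 (initial): 3 infected
Step 1: +7 new -> 10 infected
Step 2: +8 new -> 18 infected
Step 3: +6 new -> 24 infected
Step 4: +2 new -> 26 infected
Step 5: +0 new -> 26 infected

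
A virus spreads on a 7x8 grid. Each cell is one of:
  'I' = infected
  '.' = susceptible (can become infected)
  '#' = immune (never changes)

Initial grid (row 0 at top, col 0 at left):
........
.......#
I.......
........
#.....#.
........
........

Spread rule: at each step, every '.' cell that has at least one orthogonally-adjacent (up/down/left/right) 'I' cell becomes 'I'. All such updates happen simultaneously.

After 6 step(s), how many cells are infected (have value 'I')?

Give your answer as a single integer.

Step 0 (initial): 1 infected
Step 1: +3 new -> 4 infected
Step 2: +4 new -> 8 infected
Step 3: +5 new -> 13 infected
Step 4: +6 new -> 19 infected
Step 5: +8 new -> 27 infected
Step 6: +8 new -> 35 infected

Answer: 35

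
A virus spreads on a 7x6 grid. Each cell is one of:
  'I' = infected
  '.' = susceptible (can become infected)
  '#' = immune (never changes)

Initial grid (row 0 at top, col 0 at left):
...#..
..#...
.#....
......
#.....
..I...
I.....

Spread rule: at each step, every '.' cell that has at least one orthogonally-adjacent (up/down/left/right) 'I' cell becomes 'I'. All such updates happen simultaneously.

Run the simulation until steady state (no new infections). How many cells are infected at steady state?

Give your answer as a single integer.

Step 0 (initial): 2 infected
Step 1: +6 new -> 8 infected
Step 2: +5 new -> 13 infected
Step 3: +6 new -> 19 infected
Step 4: +5 new -> 24 infected
Step 5: +4 new -> 28 infected
Step 6: +3 new -> 31 infected
Step 7: +4 new -> 35 infected
Step 8: +2 new -> 37 infected
Step 9: +1 new -> 38 infected
Step 10: +0 new -> 38 infected

Answer: 38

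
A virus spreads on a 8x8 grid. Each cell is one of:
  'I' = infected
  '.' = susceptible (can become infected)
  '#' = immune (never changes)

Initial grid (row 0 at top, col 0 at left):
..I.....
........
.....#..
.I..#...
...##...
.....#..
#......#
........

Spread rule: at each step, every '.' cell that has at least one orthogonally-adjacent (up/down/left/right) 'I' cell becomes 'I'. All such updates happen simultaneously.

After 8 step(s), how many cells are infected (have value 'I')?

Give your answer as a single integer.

Answer: 51

Derivation:
Step 0 (initial): 2 infected
Step 1: +7 new -> 9 infected
Step 2: +10 new -> 19 infected
Step 3: +7 new -> 26 infected
Step 4: +6 new -> 32 infected
Step 5: +6 new -> 38 infected
Step 6: +4 new -> 42 infected
Step 7: +4 new -> 46 infected
Step 8: +5 new -> 51 infected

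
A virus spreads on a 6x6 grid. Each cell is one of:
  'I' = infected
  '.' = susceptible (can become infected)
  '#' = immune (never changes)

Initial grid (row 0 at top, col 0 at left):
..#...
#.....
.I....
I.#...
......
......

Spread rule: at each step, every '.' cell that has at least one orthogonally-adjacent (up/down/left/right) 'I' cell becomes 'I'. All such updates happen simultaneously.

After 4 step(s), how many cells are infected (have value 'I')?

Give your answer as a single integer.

Answer: 24

Derivation:
Step 0 (initial): 2 infected
Step 1: +5 new -> 7 infected
Step 2: +5 new -> 12 infected
Step 3: +6 new -> 18 infected
Step 4: +6 new -> 24 infected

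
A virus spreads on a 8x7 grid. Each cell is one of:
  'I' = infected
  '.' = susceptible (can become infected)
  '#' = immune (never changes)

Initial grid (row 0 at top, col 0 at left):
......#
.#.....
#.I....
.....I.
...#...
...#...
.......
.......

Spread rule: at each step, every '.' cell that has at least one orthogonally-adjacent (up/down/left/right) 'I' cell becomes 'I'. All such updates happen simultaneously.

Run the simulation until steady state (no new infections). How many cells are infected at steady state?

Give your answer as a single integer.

Step 0 (initial): 2 infected
Step 1: +8 new -> 10 infected
Step 2: +11 new -> 21 infected
Step 3: +11 new -> 32 infected
Step 4: +8 new -> 40 infected
Step 5: +7 new -> 47 infected
Step 6: +3 new -> 50 infected
Step 7: +1 new -> 51 infected
Step 8: +0 new -> 51 infected

Answer: 51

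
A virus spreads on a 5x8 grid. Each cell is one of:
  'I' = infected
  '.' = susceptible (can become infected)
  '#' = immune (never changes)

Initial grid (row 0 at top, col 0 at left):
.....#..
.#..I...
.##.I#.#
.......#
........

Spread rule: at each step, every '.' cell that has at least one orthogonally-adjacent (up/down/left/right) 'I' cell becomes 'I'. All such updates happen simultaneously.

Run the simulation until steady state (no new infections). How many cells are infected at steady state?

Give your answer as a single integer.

Step 0 (initial): 2 infected
Step 1: +5 new -> 7 infected
Step 2: +6 new -> 13 infected
Step 3: +8 new -> 21 infected
Step 4: +5 new -> 26 infected
Step 5: +4 new -> 30 infected
Step 6: +3 new -> 33 infected
Step 7: +0 new -> 33 infected

Answer: 33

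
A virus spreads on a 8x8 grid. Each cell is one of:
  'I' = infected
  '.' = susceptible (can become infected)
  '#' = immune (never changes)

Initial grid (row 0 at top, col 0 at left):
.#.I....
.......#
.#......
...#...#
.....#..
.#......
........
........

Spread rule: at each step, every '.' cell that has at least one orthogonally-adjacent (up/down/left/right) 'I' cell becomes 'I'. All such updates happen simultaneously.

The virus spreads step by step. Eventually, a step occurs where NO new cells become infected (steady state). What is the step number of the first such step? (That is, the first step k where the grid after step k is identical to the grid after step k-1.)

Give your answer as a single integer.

Answer: 12

Derivation:
Step 0 (initial): 1 infected
Step 1: +3 new -> 4 infected
Step 2: +4 new -> 8 infected
Step 3: +5 new -> 13 infected
Step 4: +6 new -> 19 infected
Step 5: +7 new -> 26 infected
Step 6: +7 new -> 33 infected
Step 7: +6 new -> 39 infected
Step 8: +8 new -> 47 infected
Step 9: +6 new -> 53 infected
Step 10: +3 new -> 56 infected
Step 11: +1 new -> 57 infected
Step 12: +0 new -> 57 infected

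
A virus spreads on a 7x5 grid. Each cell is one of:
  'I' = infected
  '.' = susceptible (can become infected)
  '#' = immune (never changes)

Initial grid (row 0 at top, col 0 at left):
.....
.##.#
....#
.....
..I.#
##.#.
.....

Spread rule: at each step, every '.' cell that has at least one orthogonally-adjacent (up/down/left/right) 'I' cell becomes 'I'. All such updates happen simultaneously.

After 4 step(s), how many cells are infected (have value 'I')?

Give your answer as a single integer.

Answer: 20

Derivation:
Step 0 (initial): 1 infected
Step 1: +4 new -> 5 infected
Step 2: +5 new -> 10 infected
Step 3: +6 new -> 16 infected
Step 4: +4 new -> 20 infected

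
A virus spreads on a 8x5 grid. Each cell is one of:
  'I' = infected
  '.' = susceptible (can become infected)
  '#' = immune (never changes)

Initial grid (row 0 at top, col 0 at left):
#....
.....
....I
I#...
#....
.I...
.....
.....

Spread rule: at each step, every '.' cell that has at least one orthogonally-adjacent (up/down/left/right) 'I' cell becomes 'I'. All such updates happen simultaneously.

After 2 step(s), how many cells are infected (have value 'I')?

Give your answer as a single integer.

Step 0 (initial): 3 infected
Step 1: +8 new -> 11 infected
Step 2: +12 new -> 23 infected

Answer: 23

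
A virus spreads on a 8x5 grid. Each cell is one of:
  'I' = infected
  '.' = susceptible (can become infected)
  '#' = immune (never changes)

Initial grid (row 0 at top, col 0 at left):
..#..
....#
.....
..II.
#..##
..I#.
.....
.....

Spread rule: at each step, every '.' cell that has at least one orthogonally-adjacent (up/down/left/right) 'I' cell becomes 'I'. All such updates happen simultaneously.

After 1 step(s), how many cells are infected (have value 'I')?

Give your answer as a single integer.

Step 0 (initial): 3 infected
Step 1: +7 new -> 10 infected

Answer: 10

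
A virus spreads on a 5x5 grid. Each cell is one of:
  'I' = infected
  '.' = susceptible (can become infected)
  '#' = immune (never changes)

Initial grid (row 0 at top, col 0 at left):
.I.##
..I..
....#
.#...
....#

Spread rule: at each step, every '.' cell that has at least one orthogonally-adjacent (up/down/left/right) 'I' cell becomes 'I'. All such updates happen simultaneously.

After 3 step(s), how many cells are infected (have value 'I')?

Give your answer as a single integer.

Step 0 (initial): 2 infected
Step 1: +5 new -> 7 infected
Step 2: +5 new -> 12 infected
Step 3: +3 new -> 15 infected

Answer: 15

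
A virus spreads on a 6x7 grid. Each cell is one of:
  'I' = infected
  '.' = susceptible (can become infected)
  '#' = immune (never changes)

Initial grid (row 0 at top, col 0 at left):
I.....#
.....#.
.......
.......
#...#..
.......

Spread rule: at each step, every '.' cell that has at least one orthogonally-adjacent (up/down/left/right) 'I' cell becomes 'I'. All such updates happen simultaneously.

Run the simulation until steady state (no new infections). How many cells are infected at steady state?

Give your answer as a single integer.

Step 0 (initial): 1 infected
Step 1: +2 new -> 3 infected
Step 2: +3 new -> 6 infected
Step 3: +4 new -> 10 infected
Step 4: +4 new -> 14 infected
Step 5: +5 new -> 19 infected
Step 6: +4 new -> 23 infected
Step 7: +5 new -> 28 infected
Step 8: +3 new -> 31 infected
Step 9: +4 new -> 35 infected
Step 10: +2 new -> 37 infected
Step 11: +1 new -> 38 infected
Step 12: +0 new -> 38 infected

Answer: 38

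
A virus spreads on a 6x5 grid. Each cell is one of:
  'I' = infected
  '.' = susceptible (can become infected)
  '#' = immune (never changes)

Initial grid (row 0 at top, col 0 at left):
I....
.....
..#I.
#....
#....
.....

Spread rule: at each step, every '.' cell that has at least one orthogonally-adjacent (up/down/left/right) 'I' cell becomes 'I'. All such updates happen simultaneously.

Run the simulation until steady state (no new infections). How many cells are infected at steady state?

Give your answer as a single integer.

Step 0 (initial): 2 infected
Step 1: +5 new -> 7 infected
Step 2: +9 new -> 16 infected
Step 3: +6 new -> 22 infected
Step 4: +3 new -> 25 infected
Step 5: +1 new -> 26 infected
Step 6: +1 new -> 27 infected
Step 7: +0 new -> 27 infected

Answer: 27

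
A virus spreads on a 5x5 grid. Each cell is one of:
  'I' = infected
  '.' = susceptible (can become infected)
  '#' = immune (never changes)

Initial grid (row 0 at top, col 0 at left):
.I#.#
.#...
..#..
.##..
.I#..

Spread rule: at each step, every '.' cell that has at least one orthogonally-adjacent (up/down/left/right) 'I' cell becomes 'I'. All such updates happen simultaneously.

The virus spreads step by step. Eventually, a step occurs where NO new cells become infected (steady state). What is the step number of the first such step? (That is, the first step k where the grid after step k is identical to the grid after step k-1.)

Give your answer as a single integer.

Step 0 (initial): 2 infected
Step 1: +2 new -> 4 infected
Step 2: +2 new -> 6 infected
Step 3: +1 new -> 7 infected
Step 4: +1 new -> 8 infected
Step 5: +0 new -> 8 infected

Answer: 5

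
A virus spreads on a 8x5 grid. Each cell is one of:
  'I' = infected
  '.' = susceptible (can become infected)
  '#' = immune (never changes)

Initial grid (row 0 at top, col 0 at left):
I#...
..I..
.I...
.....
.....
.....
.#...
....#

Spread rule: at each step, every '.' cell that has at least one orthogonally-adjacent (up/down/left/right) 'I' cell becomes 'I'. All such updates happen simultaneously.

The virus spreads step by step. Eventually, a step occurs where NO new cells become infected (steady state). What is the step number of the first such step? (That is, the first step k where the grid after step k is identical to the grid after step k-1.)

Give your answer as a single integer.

Step 0 (initial): 3 infected
Step 1: +7 new -> 10 infected
Step 2: +6 new -> 16 infected
Step 3: +6 new -> 22 infected
Step 4: +4 new -> 26 infected
Step 5: +4 new -> 30 infected
Step 6: +4 new -> 34 infected
Step 7: +3 new -> 37 infected
Step 8: +0 new -> 37 infected

Answer: 8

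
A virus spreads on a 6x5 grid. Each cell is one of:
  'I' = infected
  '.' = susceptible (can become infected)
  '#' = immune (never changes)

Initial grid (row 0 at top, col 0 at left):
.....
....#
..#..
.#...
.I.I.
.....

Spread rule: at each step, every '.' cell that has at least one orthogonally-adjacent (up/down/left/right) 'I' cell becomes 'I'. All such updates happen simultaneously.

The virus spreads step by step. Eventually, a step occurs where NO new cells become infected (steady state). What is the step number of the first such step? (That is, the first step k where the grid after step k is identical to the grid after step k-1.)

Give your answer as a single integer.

Step 0 (initial): 2 infected
Step 1: +6 new -> 8 infected
Step 2: +7 new -> 15 infected
Step 3: +3 new -> 18 infected
Step 4: +4 new -> 22 infected
Step 5: +4 new -> 26 infected
Step 6: +1 new -> 27 infected
Step 7: +0 new -> 27 infected

Answer: 7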